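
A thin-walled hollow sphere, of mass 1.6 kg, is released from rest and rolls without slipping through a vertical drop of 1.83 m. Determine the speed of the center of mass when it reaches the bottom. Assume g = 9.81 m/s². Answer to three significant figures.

Here I = (2/3)MR², so the shape factor k = I/(MR²) = 2/3.
Rolling without slipping gives ω = v/R, so the total kinetic energy is ½Mv² + ½Iω² = ½(1+k)Mv² = (5/6)Mv².
Energy conservation: Mgh = (5/6)Mv², so v = √(2gh/(1+k)) = √(2 × 9.81 × 1.83 / 1.667) ≈ 4.64 m/s.

v ≈ 4.64 m/s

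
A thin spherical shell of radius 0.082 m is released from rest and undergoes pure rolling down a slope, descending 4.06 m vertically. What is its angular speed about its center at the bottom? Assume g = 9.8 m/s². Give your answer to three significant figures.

With I = (2/3)MR², the ratio k = I/(MR²) is 2/3.
The rolling condition ω = v/R makes the rotational term ½I(v/R)² = ½kMv², so KE_total = ½(1+k)Mv² = (5/6)Mv².
Energy conservation Mgh = ½(1+k)Mv² gives v = √(2gh/(1+k)) = √(2 × 9.8 × 4.06 / 1.667) = 6.91 m/s.
The angular speed follows from ω = v/R = 6.91/0.082 ≈ 84.3 rad/s.

ω ≈ 84.3 rad/s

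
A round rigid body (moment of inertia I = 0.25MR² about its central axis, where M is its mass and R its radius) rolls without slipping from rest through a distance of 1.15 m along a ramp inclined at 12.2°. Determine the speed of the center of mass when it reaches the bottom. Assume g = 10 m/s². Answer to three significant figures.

The moment of inertia is 0.25MR², giving k ≡ I/(MR²) = 0.25.
Since it rolls without slipping, ω = v/R and KE = ½Mv² + ½Iω² = ½(1+k)Mv² = (5/8)Mv².
The vertical drop is h = L sinθ = 1.15 × sin12.2° = 0.243 m.
Energy conservation: Mgh = (5/8)Mv², so v = √(2gh/(1+k)) = √(2 × 10 × 0.243 / 1.25) ≈ 1.97 m/s.

v ≈ 1.97 m/s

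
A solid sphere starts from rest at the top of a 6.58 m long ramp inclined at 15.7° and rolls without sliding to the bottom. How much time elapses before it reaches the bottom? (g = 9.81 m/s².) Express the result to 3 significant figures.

For this body I = (2/5)MR², i.e. k = I/(MR²) = 0.4.
Newton's second law down the slope: Mg sinθ − f = Ma. The torque equation fR = Iα (with α = a/R) gives f = kMa.
Hence a = g sinθ/(1+k) = 9.81×sin15.7°/1.4 = 1.896 m/s².
With constant a from rest, t = √(2L/a) = √(2·6.58/1.896) ≈ 2.63 s.

t ≈ 2.63 s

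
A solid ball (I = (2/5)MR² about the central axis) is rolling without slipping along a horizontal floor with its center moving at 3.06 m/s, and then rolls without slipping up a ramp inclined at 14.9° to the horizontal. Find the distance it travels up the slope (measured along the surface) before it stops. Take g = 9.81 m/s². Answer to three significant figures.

For this body I = (2/5)MR², i.e. k = I/(MR²) = 0.4.
Rolling without slipping gives ω = v/R, so the total kinetic energy is ½Mv² + ½Iω² = ½(1+k)Mv² = (7/10)Mv².
Setting this equal to Mgh gives the vertical rise h = (1+k)v₀²/(2g) = 1.4×3.06²/(2×9.81) = 0.6681 m.
The distance along the slope is d = h/sinθ = 0.6681/sin14.9° ≈ 2.60 m.

d ≈ 2.60 m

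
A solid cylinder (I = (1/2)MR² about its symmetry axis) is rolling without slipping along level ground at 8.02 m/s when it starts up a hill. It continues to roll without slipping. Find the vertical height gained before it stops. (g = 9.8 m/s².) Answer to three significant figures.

Here I = (1/2)MR², so the shape factor k = I/(MR²) = 0.5.
Pure rolling means v = ωR; then KE = ½Mv² + ½I(v/R)² = ½(1+k)Mv² = (3/4)Mv².
All of this converts to potential energy at the highest point: (3/4)Mv₀² = Mgh.
Thus h = (1+k)v₀²/(2g) = 1.5 × 8.02² / (2 × 9.8) ≈ 4.92 m.

h ≈ 4.92 m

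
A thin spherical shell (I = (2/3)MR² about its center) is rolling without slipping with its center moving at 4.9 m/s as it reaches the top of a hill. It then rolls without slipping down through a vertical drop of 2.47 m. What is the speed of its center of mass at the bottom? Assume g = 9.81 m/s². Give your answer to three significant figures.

v ≈ 7.29 m/s

The moment of inertia is (2/3)MR², giving k ≡ I/(MR²) = 2/3.
Rolling without slipping gives ω = v/R, so the total kinetic energy is ½Mv² + ½Iω² = ½(1+k)Mv² = (5/6)Mv².
Energy conservation: (5/6)Mv₀² + Mgh = (5/6)Mv², so v² = v₀² + 2gh/(1+k).
v = √(4.9² + 2×9.81×2.47/1.667) = √53.09 ≈ 7.29 m/s.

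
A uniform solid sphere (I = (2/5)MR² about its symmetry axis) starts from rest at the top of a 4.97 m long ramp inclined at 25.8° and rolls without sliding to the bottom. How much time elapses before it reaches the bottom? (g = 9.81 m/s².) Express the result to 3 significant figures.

With I = (2/5)MR², the ratio k = I/(MR²) is 0.4.
Translational: Mg sinθ − f = Ma. Rotational about the CM: fR = Iα = kMRa, so f = kMa.
Hence a = g sinθ/(1+k) = 9.81×sin25.8°/1.4 = 3.05 m/s².
Starting from rest, L = ½at², so t = √(2L/a) = √(2×4.97/3.05) ≈ 1.81 s.

t ≈ 1.81 s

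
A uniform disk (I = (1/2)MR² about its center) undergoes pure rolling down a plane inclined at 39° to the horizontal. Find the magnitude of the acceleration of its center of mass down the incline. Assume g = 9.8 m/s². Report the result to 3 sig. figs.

a ≈ 4.11 m/s²

For this body I = (1/2)MR², i.e. k = I/(MR²) = 0.5.
Newton's second law down the slope: Mg sinθ − f = Ma. The torque equation fR = Iα (with α = a/R) gives f = kMa.
Eliminating f: Mg sinθ = (1+k)Ma, so a = g sinθ/(1+k) = 9.8 × sin39° / 1.5 ≈ 4.11 m/s².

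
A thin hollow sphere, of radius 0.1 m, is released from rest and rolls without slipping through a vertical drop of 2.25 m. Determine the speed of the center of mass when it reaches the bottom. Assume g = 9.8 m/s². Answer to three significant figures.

Here I = (2/3)MR², so the shape factor k = I/(MR²) = 2/3.
Since it rolls without slipping, ω = v/R and KE = ½Mv² + ½Iω² = ½(1+k)Mv² = (5/6)Mv².
Setting Mgh = (5/6)Mv² gives v = √(2gh/(1+k)) = √(2·9.8·2.25/1.667) ≈ 5.14 m/s.

v ≈ 5.14 m/s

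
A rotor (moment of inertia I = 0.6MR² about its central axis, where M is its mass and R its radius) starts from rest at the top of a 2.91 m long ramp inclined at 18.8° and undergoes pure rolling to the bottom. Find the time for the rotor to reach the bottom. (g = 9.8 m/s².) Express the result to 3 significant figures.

For this body I = 0.6MR², i.e. k = I/(MR²) = 0.6.
Along the incline Mg sinθ − f = Ma, and torque about the center fR = Iα = kMR²(a/R) gives f = kMa.
Hence a = g sinθ/(1+k) = 9.8×sin18.8°/1.6 = 1.974 m/s².
Starting from rest, L = ½at², so t = √(2L/a) = √(2×2.91/1.974) ≈ 1.72 s.

t ≈ 1.72 s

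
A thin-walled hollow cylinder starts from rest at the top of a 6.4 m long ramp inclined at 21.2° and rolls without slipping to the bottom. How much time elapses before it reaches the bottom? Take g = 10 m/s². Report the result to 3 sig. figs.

For this body I = MR², i.e. k = I/(MR²) = 1.
Translational: Mg sinθ − f = Ma. Rotational about the CM: fR = Iα = kMRa, so f = kMa.
Hence a = g sinθ/(1+k) = 10×sin21.2°/2 = 1.808 m/s².
With constant a from rest, t = √(2L/a) = √(2·6.4/1.808) ≈ 2.66 s.

t ≈ 2.66 s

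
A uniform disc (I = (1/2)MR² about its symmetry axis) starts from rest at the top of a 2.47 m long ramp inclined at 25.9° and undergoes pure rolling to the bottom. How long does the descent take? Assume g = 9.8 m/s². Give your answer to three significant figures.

t ≈ 1.32 s

The moment of inertia is (1/2)MR², giving k ≡ I/(MR²) = 0.5.
Along the incline Mg sinθ − f = Ma, and torque about the center fR = Iα = kMR²(a/R) gives f = kMa.
Hence a = g sinθ/(1+k) = 9.8×sin25.9°/1.5 = 2.854 m/s².
Starting from rest, L = ½at², so t = √(2L/a) = √(2×2.47/2.854) ≈ 1.32 s.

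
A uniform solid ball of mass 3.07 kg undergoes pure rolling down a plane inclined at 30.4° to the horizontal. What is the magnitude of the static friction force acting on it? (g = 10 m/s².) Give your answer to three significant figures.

With I = (2/5)MR², the ratio k = I/(MR²) is 0.4.
Along the incline Mg sinθ − f = Ma, and torque about the center fR = Iα = kMR²(a/R) gives f = kMa.
Combining, a = g sinθ/(1+k) and f = kMa = kMg sinθ/(1+k).
f = 0.4 × 3.07 × 10 × sin30.4° / 1.4 ≈ 4.44 N.

f ≈ 4.44 N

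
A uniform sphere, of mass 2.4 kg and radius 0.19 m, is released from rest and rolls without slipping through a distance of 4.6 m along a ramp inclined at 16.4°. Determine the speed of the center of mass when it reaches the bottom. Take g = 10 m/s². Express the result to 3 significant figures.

v ≈ 4.31 m/s

The moment of inertia is (2/5)MR², giving k ≡ I/(MR²) = 0.4.
Pure rolling means v = ωR; then KE = ½Mv² + ½I(v/R)² = ½(1+k)Mv² = (7/10)Mv².
The vertical drop is h = L sinθ = 4.6 × sin16.4° = 1.299 m.
Energy conservation: Mgh = (7/10)Mv², so v = √(2gh/(1+k)) = √(2 × 10 × 1.299 / 1.4) ≈ 4.31 m/s.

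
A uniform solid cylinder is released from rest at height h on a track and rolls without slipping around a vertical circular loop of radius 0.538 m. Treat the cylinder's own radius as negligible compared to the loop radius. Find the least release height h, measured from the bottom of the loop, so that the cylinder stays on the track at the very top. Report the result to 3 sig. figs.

h_min ≈ 1.48 m

The moment of inertia is (1/2)MR², giving k ≡ I/(MR²) = 0.5.
At the top, contact is just lost when gravity alone supplies the centripetal force: Mg = Mv_top²/r, i.e. v_top² = gr.
With ω = v/R, the kinetic energy at speed v is ½(1+k)Mv² = (3/4)Mv².
Energy conservation from release (height h) to the top (height 2r): Mgh = Mg(2r) + (3/4)M·gr.
Thus h_min = 2r + (1+k)r/2 = r(2 + 1.5/2) = 0.538 × 2.75 ≈ 1.48 m.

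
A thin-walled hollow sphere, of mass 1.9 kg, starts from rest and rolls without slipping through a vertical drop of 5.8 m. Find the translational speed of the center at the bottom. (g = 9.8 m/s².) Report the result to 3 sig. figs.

With I = (2/3)MR², the ratio k = I/(MR²) is 2/3.
Since it rolls without slipping, ω = v/R and KE = ½Mv² + ½Iω² = ½(1+k)Mv² = (5/6)Mv².
Setting Mgh = (5/6)Mv² gives v = √(2gh/(1+k)) = √(2·9.8·5.8/1.667) ≈ 8.26 m/s.

v ≈ 8.26 m/s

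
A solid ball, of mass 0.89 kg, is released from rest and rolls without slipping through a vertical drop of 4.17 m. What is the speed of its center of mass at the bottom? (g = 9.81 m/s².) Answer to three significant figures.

v ≈ 7.64 m/s

The moment of inertia is (2/5)MR², giving k ≡ I/(MR²) = 0.4.
The rolling condition ω = v/R makes the rotational term ½I(v/R)² = ½kMv², so KE_total = ½(1+k)Mv² = (7/10)Mv².
Energy conservation: Mgh = (7/10)Mv², so v = √(2gh/(1+k)) = √(2 × 9.81 × 4.17 / 1.4) ≈ 7.64 m/s.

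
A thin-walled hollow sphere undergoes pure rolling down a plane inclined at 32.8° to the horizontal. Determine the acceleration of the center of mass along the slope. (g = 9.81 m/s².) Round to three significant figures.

The moment of inertia is (2/3)MR², giving k ≡ I/(MR²) = 2/3.
Newton's second law down the slope: Mg sinθ − f = Ma. The torque equation fR = Iα (with α = a/R) gives f = kMa.
Eliminating f: Mg sinθ = (1+k)Ma, so a = g sinθ/(1+k) = 9.81 × sin32.8° / 1.667 ≈ 3.19 m/s².

a ≈ 3.19 m/s²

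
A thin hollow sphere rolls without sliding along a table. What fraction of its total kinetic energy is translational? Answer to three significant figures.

fraction ≈ 0.600

With I = (2/3)MR², the ratio k = I/(MR²) is 2/3.
Since ω = v/R, the translational part is ½Mv² and the rotational part is ½I(v/R)² = ½kMv²; the total is ½(1+k)Mv².
The translational fraction is therefore 1/(1+k) = 1/1.667 ≈ 0.600.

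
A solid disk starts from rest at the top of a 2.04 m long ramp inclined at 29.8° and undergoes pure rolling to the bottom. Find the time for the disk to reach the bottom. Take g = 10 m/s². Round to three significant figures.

t ≈ 1.11 s

Here I = (1/2)MR², so the shape factor k = I/(MR²) = 0.5.
Along the incline Mg sinθ − f = Ma, and torque about the center fR = Iα = kMR²(a/R) gives f = kMa.
Hence a = g sinθ/(1+k) = 10×sin29.8°/1.5 = 3.313 m/s².
With constant a from rest, t = √(2L/a) = √(2·2.04/3.313) ≈ 1.11 s.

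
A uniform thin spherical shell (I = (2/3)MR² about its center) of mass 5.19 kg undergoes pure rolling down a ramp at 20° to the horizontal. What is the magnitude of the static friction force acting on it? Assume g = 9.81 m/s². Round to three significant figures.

f ≈ 6.97 N

Here I = (2/3)MR², so the shape factor k = I/(MR²) = 2/3.
Translational: Mg sinθ − f = Ma. Rotational about the CM: fR = Iα = kMRa, so f = kMa.
Combining, a = g sinθ/(1+k) and f = kMa = kMg sinθ/(1+k).
f = (2/3) × 5.19 × 9.81 × sin20° / 1.667 ≈ 6.97 N.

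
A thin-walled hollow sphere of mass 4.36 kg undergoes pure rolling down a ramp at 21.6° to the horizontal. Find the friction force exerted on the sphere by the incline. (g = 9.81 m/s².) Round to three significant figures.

Here I = (2/3)MR², so the shape factor k = I/(MR²) = 2/3.
Translational: Mg sinθ − f = Ma. Rotational about the CM: fR = Iα = kMRa, so f = kMa.
Combining, a = g sinθ/(1+k) and f = kMa = kMg sinθ/(1+k).
f = (2/3) × 4.36 × 9.81 × sin21.6° / 1.667 ≈ 6.30 N.

f ≈ 6.30 N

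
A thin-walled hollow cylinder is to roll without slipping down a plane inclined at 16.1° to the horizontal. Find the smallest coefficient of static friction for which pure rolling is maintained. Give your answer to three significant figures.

The moment of inertia is MR², giving k ≡ I/(MR²) = 1.
Along the incline Mg sinθ − f = Ma, and torque about the center fR = Iα = kMR²(a/R) gives f = kMa.
These give a = g sinθ/(1+k) and the required friction f = kMg sinθ/(1+k).
The normal force is N = Mg cosθ, so μ_min = f/N = k tanθ/(1+k).
μ_min = 1 × tan16.1° / 2 ≈ 0.144.

μ_min ≈ 0.144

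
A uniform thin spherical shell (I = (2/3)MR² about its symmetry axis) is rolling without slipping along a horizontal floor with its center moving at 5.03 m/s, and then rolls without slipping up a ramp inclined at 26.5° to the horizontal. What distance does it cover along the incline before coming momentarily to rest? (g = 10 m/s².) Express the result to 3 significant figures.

d ≈ 4.73 m

For this body I = (2/3)MR², i.e. k = I/(MR²) = 2/3.
Pure rolling means v = ωR; then KE = ½Mv² + ½I(v/R)² = ½(1+k)Mv² = (5/6)Mv².
Setting this equal to Mgh gives the vertical rise h = (1+k)v₀²/(2g) = 1.667×5.03²/(2×10) = 2.108 m.
Along the incline, d = h/sinθ = 2.108/sin26.5° ≈ 4.73 m.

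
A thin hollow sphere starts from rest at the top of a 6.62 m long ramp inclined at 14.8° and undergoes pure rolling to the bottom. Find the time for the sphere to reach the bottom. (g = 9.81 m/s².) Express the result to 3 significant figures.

With I = (2/3)MR², the ratio k = I/(MR²) is 2/3.
Along the incline Mg sinθ − f = Ma, and torque about the center fR = Iα = kMR²(a/R) gives f = kMa.
Hence a = g sinθ/(1+k) = 9.81×sin14.8°/1.667 = 1.504 m/s².
With constant a from rest, t = √(2L/a) = √(2·6.62/1.504) ≈ 2.97 s.

t ≈ 2.97 s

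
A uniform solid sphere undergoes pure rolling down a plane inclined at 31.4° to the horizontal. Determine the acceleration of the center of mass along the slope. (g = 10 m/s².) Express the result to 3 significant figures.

Here I = (2/5)MR², so the shape factor k = I/(MR²) = 0.4.
Along the incline Mg sinθ − f = Ma, and torque about the center fR = Iα = kMR²(a/R) gives f = kMa.
Eliminating f: Mg sinθ = (1+k)Ma, so a = g sinθ/(1+k) = 10 × sin31.4° / 1.4 ≈ 3.72 m/s².

a ≈ 3.72 m/s²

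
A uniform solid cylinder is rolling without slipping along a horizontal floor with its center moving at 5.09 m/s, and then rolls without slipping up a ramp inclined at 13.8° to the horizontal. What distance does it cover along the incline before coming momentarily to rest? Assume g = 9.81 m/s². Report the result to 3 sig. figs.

d ≈ 8.30 m

For this body I = (1/2)MR², i.e. k = I/(MR²) = 0.5.
Pure rolling means v = ωR; then KE = ½Mv² + ½I(v/R)² = ½(1+k)Mv² = (3/4)Mv².
Setting this equal to Mgh gives the vertical rise h = (1+k)v₀²/(2g) = 1.5×5.09²/(2×9.81) = 1.981 m.
Along the incline, d = h/sinθ = 1.981/sin13.8° ≈ 8.30 m.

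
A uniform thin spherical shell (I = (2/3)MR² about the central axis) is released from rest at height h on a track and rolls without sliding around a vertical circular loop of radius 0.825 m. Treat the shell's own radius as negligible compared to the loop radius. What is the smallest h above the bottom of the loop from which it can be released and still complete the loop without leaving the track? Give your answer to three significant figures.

h_min ≈ 2.34 m

Here I = (2/3)MR², so the shape factor k = I/(MR²) = 2/3.
At the top of the loop, the minimum-contact condition is Mg = Mv_top²/r, so v_top² = gr.
With ω = v/R, the kinetic energy at speed v is ½(1+k)Mv² = (5/6)Mv².
Energy conservation from release (height h) to the top (height 2r): Mgh = Mg(2r) + (5/6)M·gr.
Thus h_min = 2r + (1+k)r/2 = r(2 + 1.667/2) = 0.825 × 2.833 ≈ 2.34 m.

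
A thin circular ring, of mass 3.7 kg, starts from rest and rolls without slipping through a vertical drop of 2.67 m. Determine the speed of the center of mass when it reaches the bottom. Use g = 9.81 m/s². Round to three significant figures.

v ≈ 5.12 m/s

Here I = MR², so the shape factor k = I/(MR²) = 1.
Since it rolls without slipping, ω = v/R and KE = ½Mv² + ½Iω² = ½(1+k)Mv² = Mv².
Setting Mgh = Mv² gives v = √(2gh/(1+k)) = √(2·9.81·2.67/2) ≈ 5.12 m/s.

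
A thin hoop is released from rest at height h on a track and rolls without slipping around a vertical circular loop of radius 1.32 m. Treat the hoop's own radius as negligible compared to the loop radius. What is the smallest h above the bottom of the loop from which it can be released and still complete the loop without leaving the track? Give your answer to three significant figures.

h_min ≈ 3.96 m

Here I = MR², so the shape factor k = I/(MR²) = 1.
At the top of the loop, the minimum-contact condition is Mg = Mv_top²/r, so v_top² = gr.
With ω = v/R, the kinetic energy at speed v is ½(1+k)Mv² = Mv².
Energy conservation from release (height h) to the top (height 2r): Mgh = Mg(2r) + M·gr.
Thus h_min = 2r + (1+k)r/2 = r(2 + 2/2) = 1.32 × 3 ≈ 3.96 m.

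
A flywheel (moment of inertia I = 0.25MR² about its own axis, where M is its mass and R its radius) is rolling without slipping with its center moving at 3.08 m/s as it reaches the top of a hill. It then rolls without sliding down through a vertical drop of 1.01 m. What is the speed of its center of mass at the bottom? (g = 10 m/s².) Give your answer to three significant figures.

The moment of inertia is 0.25MR², giving k ≡ I/(MR²) = 0.25.
Rolling without slipping gives ω = v/R, so the total kinetic energy is ½Mv² + ½Iω² = ½(1+k)Mv² = (5/8)Mv².
Energy conservation: (5/8)Mv₀² + Mgh = (5/8)Mv², so v² = v₀² + 2gh/(1+k).
v = √(3.08² + 2×10×1.01/1.25) = √25.65 ≈ 5.06 m/s.

v ≈ 5.06 m/s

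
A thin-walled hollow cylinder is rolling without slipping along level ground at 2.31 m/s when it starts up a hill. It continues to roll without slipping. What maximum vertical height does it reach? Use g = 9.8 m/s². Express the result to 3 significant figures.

With I = MR², the ratio k = I/(MR²) is 1.
Rolling without slipping gives ω = v/R, so the total kinetic energy is ½Mv² + ½Iω² = ½(1+k)Mv² = Mv².
All of this converts to potential energy at the highest point: Mv₀² = Mgh.
Thus h = (1+k)v₀²/(2g) = 2 × 2.31² / (2 × 9.8) ≈ 0.545 m.

h ≈ 0.545 m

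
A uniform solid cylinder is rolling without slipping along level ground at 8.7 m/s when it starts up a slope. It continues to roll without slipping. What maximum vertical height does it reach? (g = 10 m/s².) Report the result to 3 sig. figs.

With I = (1/2)MR², the ratio k = I/(MR²) is 0.5.
The rolling condition ω = v/R makes the rotational term ½I(v/R)² = ½kMv², so KE_total = ½(1+k)Mv² = (3/4)Mv².
All of this converts to potential energy at the highest point: (3/4)Mv₀² = Mgh.
Thus h = (1+k)v₀²/(2g) = 1.5 × 8.7² / (2 × 10) ≈ 5.68 m.

h ≈ 5.68 m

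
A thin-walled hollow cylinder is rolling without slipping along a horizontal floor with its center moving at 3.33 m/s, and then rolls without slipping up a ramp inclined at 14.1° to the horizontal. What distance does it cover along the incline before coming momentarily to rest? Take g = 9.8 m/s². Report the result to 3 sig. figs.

Here I = MR², so the shape factor k = I/(MR²) = 1.
Rolling without slipping gives ω = v/R, so the total kinetic energy is ½Mv² + ½Iω² = ½(1+k)Mv² = Mv².
Setting this equal to Mgh gives the vertical rise h = (1+k)v₀²/(2g) = 2×3.33²/(2×9.8) = 1.132 m.
The distance along the slope is d = h/sinθ = 1.132/sin14.1° ≈ 4.64 m.

d ≈ 4.64 m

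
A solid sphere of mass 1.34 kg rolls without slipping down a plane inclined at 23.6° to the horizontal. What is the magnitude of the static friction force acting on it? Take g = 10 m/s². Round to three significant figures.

For this body I = (2/5)MR², i.e. k = I/(MR²) = 0.4.
Newton's second law down the slope: Mg sinθ − f = Ma. The torque equation fR = Iα (with α = a/R) gives f = kMa.
Combining, a = g sinθ/(1+k) and f = kMa = kMg sinθ/(1+k).
f = 0.4 × 1.34 × 10 × sin23.6° / 1.4 ≈ 1.53 N.

f ≈ 1.53 N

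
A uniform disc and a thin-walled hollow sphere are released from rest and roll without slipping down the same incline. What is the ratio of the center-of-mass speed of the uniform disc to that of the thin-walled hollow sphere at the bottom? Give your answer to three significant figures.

Each satisfies Mgh = ½(1+k)Mv² with k = I/(MR²), so v ∝ 1/√(1+k).
For the uniform disc k = 0.5; for the thin-walled hollow sphere k = 2/3.
v₁/v₂ = √((1+k₂)/(1+k₁)) = √(1.667/1.5) ≈ 1.05.

v_ratio ≈ 1.05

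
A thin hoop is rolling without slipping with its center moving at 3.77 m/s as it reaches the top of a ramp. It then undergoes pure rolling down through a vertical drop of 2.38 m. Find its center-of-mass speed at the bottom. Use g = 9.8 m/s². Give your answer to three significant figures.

v ≈ 6.13 m/s

With I = MR², the ratio k = I/(MR²) is 1.
Rolling without slipping gives ω = v/R, so the total kinetic energy is ½Mv² + ½Iω² = ½(1+k)Mv² = Mv².
Energy conservation: Mv₀² + Mgh = Mv², so v² = v₀² + 2gh/(1+k).
v = √(3.77² + 2×9.8×2.38/2) = √37.54 ≈ 6.13 m/s.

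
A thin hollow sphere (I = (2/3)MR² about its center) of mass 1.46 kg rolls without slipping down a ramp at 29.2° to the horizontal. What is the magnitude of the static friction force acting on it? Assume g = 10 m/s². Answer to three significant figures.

f ≈ 2.85 N

The moment of inertia is (2/3)MR², giving k ≡ I/(MR²) = 2/3.
Along the incline Mg sinθ − f = Ma, and torque about the center fR = Iα = kMR²(a/R) gives f = kMa.
Combining, a = g sinθ/(1+k) and f = kMa = kMg sinθ/(1+k).
f = (2/3) × 1.46 × 10 × sin29.2° / 1.667 ≈ 2.85 N.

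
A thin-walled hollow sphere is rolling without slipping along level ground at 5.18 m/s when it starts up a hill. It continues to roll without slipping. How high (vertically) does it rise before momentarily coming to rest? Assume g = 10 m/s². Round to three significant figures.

With I = (2/3)MR², the ratio k = I/(MR²) is 2/3.
The rolling condition ω = v/R makes the rotational term ½I(v/R)² = ½kMv², so KE_total = ½(1+k)Mv² = (5/6)Mv².
At the top the kinetic energy is zero, so (5/6)Mv₀² = Mgh.
Thus h = (1+k)v₀²/(2g) = 1.667 × 5.18² / (2 × 10) ≈ 2.24 m.

h ≈ 2.24 m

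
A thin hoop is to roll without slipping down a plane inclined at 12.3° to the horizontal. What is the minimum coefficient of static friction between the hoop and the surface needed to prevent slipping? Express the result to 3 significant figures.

μ_min ≈ 0.109

Here I = MR², so the shape factor k = I/(MR²) = 1.
Along the incline Mg sinθ − f = Ma, and torque about the center fR = Iα = kMR²(a/R) gives f = kMa.
These give a = g sinθ/(1+k) and the required friction f = kMg sinθ/(1+k).
The normal force is N = Mg cosθ, so μ_min = f/N = k tanθ/(1+k).
μ_min = 1 × tan12.3° / 2 ≈ 0.109.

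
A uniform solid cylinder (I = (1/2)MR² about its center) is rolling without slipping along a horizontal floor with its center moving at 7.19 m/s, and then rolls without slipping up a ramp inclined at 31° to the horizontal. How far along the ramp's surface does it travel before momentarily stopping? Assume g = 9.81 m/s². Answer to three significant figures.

d ≈ 7.67 m

Here I = (1/2)MR², so the shape factor k = I/(MR²) = 0.5.
Pure rolling means v = ωR; then KE = ½Mv² + ½I(v/R)² = ½(1+k)Mv² = (3/4)Mv².
Setting this equal to Mgh gives the vertical rise h = (1+k)v₀²/(2g) = 1.5×7.19²/(2×9.81) = 3.952 m.
The distance along the slope is d = h/sinθ = 3.952/sin31° ≈ 7.67 m.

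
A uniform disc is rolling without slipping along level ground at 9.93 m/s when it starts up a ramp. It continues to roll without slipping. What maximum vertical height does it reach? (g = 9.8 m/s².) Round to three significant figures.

h ≈ 7.55 m

For this body I = (1/2)MR², i.e. k = I/(MR²) = 0.5.
The rolling condition ω = v/R makes the rotational term ½I(v/R)² = ½kMv², so KE_total = ½(1+k)Mv² = (3/4)Mv².
All of this converts to potential energy at the highest point: (3/4)Mv₀² = Mgh.
Thus h = (1+k)v₀²/(2g) = 1.5 × 9.93² / (2 × 9.8) ≈ 7.55 m.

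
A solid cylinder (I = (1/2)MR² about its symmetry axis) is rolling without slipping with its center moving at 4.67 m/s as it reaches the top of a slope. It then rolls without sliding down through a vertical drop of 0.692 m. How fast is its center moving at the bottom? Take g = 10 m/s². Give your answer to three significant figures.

v ≈ 5.57 m/s

With I = (1/2)MR², the ratio k = I/(MR²) is 0.5.
The rolling condition ω = v/R makes the rotational term ½I(v/R)² = ½kMv², so KE_total = ½(1+k)Mv² = (3/4)Mv².
Energy conservation: (3/4)Mv₀² + Mgh = (3/4)Mv², so v² = v₀² + 2gh/(1+k).
v = √(4.67² + 2×10×0.692/1.5) = √31.04 ≈ 5.57 m/s.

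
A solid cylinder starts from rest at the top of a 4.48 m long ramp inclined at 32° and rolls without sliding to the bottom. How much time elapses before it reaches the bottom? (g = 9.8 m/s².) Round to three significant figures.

t ≈ 1.61 s

The moment of inertia is (1/2)MR², giving k ≡ I/(MR²) = 0.5.
Translational: Mg sinθ − f = Ma. Rotational about the CM: fR = Iα = kMRa, so f = kMa.
Hence a = g sinθ/(1+k) = 9.8×sin32°/1.5 = 3.462 m/s².
Starting from rest, L = ½at², so t = √(2L/a) = √(2×4.48/3.462) ≈ 1.61 s.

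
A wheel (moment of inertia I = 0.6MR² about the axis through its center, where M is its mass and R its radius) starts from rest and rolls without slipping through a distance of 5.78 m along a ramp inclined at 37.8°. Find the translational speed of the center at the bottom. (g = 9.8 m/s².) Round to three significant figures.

Here I = 0.6MR², so the shape factor k = I/(MR²) = 0.6.
The rolling condition ω = v/R makes the rotational term ½I(v/R)² = ½kMv², so KE_total = ½(1+k)Mv² = (4/5)Mv².
The vertical drop is h = L sinθ = 5.78 × sin37.8° = 3.543 m.
Setting Mgh = (4/5)Mv² gives v = √(2gh/(1+k)) = √(2·9.8·3.543/1.6) ≈ 6.59 m/s.

v ≈ 6.59 m/s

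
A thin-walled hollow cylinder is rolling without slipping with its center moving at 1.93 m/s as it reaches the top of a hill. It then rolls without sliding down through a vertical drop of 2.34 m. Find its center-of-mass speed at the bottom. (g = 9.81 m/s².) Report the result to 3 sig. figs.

For this body I = MR², i.e. k = I/(MR²) = 1.
Pure rolling means v = ωR; then KE = ½Mv² + ½I(v/R)² = ½(1+k)Mv² = Mv².
Conserving energy between top and bottom: Mv² = Mv₀² + Mgh, hence v² = v₀² + 2gh/(1+k).
v = √(1.93² + 2×9.81×2.34/2) = √26.68 ≈ 5.17 m/s.

v ≈ 5.17 m/s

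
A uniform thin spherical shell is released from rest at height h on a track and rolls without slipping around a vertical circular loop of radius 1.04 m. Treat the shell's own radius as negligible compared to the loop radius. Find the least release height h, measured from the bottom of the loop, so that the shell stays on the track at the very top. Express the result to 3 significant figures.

The moment of inertia is (2/3)MR², giving k ≡ I/(MR²) = 2/3.
At the top, contact is just lost when gravity alone supplies the centripetal force: Mg = Mv_top²/r, i.e. v_top² = gr.
With ω = v/R, the kinetic energy at speed v is ½(1+k)Mv² = (5/6)Mv².
Energy conservation from release (height h) to the top (height 2r): Mgh = Mg(2r) + (5/6)M·gr.
Thus h_min = 2r + (1+k)r/2 = r(2 + 1.667/2) = 1.04 × 2.833 ≈ 2.95 m.

h_min ≈ 2.95 m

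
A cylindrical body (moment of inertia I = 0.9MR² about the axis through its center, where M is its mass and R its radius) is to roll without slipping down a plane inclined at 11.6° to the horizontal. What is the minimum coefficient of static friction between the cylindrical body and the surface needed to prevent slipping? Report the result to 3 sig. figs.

μ_min ≈ 0.0972

With I = 0.9MR², the ratio k = I/(MR²) is 0.9.
Translational: Mg sinθ − f = Ma. Rotational about the CM: fR = Iα = kMRa, so f = kMa.
These give a = g sinθ/(1+k) and the required friction f = kMg sinθ/(1+k).
The normal force is N = Mg cosθ, so μ_min = f/N = k tanθ/(1+k).
μ_min = 0.9 × tan11.6° / 1.9 ≈ 0.0972.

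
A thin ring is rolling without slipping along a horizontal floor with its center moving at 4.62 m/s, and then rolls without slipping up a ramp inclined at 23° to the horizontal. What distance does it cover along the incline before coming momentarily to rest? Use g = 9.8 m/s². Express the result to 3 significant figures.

The moment of inertia is MR², giving k ≡ I/(MR²) = 1.
The rolling condition ω = v/R makes the rotational term ½I(v/R)² = ½kMv², so KE_total = ½(1+k)Mv² = Mv².
Setting this equal to Mgh gives the vertical rise h = (1+k)v₀²/(2g) = 2×4.62²/(2×9.8) = 2.178 m.
The distance along the slope is d = h/sinθ = 2.178/sin23° ≈ 5.57 m.

d ≈ 5.57 m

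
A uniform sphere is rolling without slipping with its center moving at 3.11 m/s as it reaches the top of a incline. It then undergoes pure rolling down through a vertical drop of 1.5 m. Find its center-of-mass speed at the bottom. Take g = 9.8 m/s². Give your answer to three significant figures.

v ≈ 5.54 m/s

For this body I = (2/5)MR², i.e. k = I/(MR²) = 0.4.
Pure rolling means v = ωR; then KE = ½Mv² + ½I(v/R)² = ½(1+k)Mv² = (7/10)Mv².
Energy conservation: (7/10)Mv₀² + Mgh = (7/10)Mv², so v² = v₀² + 2gh/(1+k).
v = √(3.11² + 2×9.8×1.5/1.4) = √30.67 ≈ 5.54 m/s.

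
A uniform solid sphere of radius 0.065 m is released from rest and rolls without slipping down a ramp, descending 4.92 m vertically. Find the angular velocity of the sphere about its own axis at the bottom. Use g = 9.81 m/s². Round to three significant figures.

The moment of inertia is (2/5)MR², giving k ≡ I/(MR²) = 0.4.
The rolling condition ω = v/R makes the rotational term ½I(v/R)² = ½kMv², so KE_total = ½(1+k)Mv² = (7/10)Mv².
Energy conservation Mgh = ½(1+k)Mv² gives v = √(2gh/(1+k)) = √(2 × 9.81 × 4.92 / 1.4) = 8.304 m/s.
Then ω = v/R = 8.304 / 0.065 ≈ 128 rad/s.

ω ≈ 128 rad/s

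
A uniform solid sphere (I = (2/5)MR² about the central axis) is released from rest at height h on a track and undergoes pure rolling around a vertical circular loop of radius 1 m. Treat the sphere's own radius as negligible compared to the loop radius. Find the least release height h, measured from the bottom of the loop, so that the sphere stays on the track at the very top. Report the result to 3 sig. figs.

h_min ≈ 2.70 m

For this body I = (2/5)MR², i.e. k = I/(MR²) = 0.4.
At the top, contact is just lost when gravity alone supplies the centripetal force: Mg = Mv_top²/r, i.e. v_top² = gr.
With ω = v/R, the kinetic energy at speed v is ½(1+k)Mv² = (7/10)Mv².
Energy conservation from release (height h) to the top (height 2r): Mgh = Mg(2r) + (7/10)M·gr.
Thus h_min = 2r + (1+k)r/2 = r(2 + 1.4/2) = 1 × 2.7 ≈ 2.70 m.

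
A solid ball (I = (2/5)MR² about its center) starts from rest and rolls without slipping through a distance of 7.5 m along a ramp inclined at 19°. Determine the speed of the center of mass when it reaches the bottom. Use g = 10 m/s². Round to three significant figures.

v ≈ 5.91 m/s

With I = (2/5)MR², the ratio k = I/(MR²) is 0.4.
Since it rolls without slipping, ω = v/R and KE = ½Mv² + ½Iω² = ½(1+k)Mv² = (7/10)Mv².
The vertical drop is h = L sinθ = 7.5 × sin19° = 2.442 m.
Energy conservation: Mgh = (7/10)Mv², so v = √(2gh/(1+k)) = √(2 × 10 × 2.442 / 1.4) ≈ 5.91 m/s.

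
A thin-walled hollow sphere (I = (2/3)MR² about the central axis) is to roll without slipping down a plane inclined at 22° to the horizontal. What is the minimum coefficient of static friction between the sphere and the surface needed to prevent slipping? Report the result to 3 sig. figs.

μ_min ≈ 0.162

The moment of inertia is (2/3)MR², giving k ≡ I/(MR²) = 2/3.
Along the incline Mg sinθ − f = Ma, and torque about the center fR = Iα = kMR²(a/R) gives f = kMa.
These give a = g sinθ/(1+k) and the required friction f = kMg sinθ/(1+k).
The normal force is N = Mg cosθ, so μ_min = f/N = k tanθ/(1+k).
μ_min = (2/3) × tan22° / 1.667 ≈ 0.162.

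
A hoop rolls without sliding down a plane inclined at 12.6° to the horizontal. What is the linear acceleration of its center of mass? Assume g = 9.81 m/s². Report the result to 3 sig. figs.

a ≈ 1.07 m/s²

The moment of inertia is MR², giving k ≡ I/(MR²) = 1.
Translational: Mg sinθ − f = Ma. Rotational about the CM: fR = Iα = kMRa, so f = kMa.
Eliminating f: Mg sinθ = (1+k)Ma, so a = g sinθ/(1+k) = 9.81 × sin12.6° / 2 ≈ 1.07 m/s².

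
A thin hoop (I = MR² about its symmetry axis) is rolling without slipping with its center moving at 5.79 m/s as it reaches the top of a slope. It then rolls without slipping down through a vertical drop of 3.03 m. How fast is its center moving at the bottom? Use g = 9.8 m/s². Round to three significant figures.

v ≈ 7.95 m/s

Here I = MR², so the shape factor k = I/(MR²) = 1.
The rolling condition ω = v/R makes the rotational term ½I(v/R)² = ½kMv², so KE_total = ½(1+k)Mv² = Mv².
Energy conservation: Mv₀² + Mgh = Mv², so v² = v₀² + 2gh/(1+k).
v = √(5.79² + 2×9.8×3.03/2) = √63.22 ≈ 7.95 m/s.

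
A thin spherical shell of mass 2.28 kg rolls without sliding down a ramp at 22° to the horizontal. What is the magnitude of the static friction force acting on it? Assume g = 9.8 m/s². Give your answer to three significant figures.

f ≈ 3.35 N

With I = (2/3)MR², the ratio k = I/(MR²) is 2/3.
Translational: Mg sinθ − f = Ma. Rotational about the CM: fR = Iα = kMRa, so f = kMa.
Combining, a = g sinθ/(1+k) and f = kMa = kMg sinθ/(1+k).
f = (2/3) × 2.28 × 9.8 × sin22° / 1.667 ≈ 3.35 N.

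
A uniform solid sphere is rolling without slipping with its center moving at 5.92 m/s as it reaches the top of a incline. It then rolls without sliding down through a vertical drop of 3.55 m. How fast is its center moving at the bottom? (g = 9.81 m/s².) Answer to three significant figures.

v ≈ 9.21 m/s

For this body I = (2/5)MR², i.e. k = I/(MR²) = 0.4.
The rolling condition ω = v/R makes the rotational term ½I(v/R)² = ½kMv², so KE_total = ½(1+k)Mv² = (7/10)Mv².
Conserving energy between top and bottom: (7/10)Mv² = (7/10)Mv₀² + Mgh, hence v² = v₀² + 2gh/(1+k).
v = √(5.92² + 2×9.81×3.55/1.4) = √84.8 ≈ 9.21 m/s.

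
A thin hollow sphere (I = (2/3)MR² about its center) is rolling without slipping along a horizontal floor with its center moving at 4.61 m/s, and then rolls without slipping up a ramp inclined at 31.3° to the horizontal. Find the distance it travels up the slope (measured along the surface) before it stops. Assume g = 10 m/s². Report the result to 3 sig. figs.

With I = (2/3)MR², the ratio k = I/(MR²) is 2/3.
Since it rolls without slipping, ω = v/R and KE = ½Mv² + ½Iω² = ½(1+k)Mv² = (5/6)Mv².
Setting this equal to Mgh gives the vertical rise h = (1+k)v₀²/(2g) = 1.667×4.61²/(2×10) = 1.771 m.
Along the incline, d = h/sinθ = 1.771/sin31.3° ≈ 3.41 m.

d ≈ 3.41 m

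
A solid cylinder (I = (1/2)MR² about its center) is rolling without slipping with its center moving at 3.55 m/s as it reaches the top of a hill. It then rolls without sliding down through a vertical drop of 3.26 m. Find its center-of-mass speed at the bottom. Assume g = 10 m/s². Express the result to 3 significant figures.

v ≈ 7.49 m/s

The moment of inertia is (1/2)MR², giving k ≡ I/(MR²) = 0.5.
Pure rolling means v = ωR; then KE = ½Mv² + ½I(v/R)² = ½(1+k)Mv² = (3/4)Mv².
Energy conservation: (3/4)Mv₀² + Mgh = (3/4)Mv², so v² = v₀² + 2gh/(1+k).
v = √(3.55² + 2×10×3.26/1.5) = √56.07 ≈ 7.49 m/s.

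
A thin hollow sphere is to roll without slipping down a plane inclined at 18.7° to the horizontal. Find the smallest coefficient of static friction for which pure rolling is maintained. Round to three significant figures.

Here I = (2/3)MR², so the shape factor k = I/(MR²) = 2/3.
Along the incline Mg sinθ − f = Ma, and torque about the center fR = Iα = kMR²(a/R) gives f = kMa.
These give a = g sinθ/(1+k) and the required friction f = kMg sinθ/(1+k).
With N = Mg cosθ, the no-slip condition f ≤ μN gives μ_min = f/N = k tanθ/(1+k).
μ_min = (2/3) × tan18.7° / 1.667 ≈ 0.135.

μ_min ≈ 0.135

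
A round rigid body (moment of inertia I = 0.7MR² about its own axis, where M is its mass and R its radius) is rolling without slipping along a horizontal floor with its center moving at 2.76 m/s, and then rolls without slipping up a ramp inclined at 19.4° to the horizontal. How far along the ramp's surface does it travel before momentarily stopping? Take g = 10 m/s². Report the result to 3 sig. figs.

The moment of inertia is 0.7MR², giving k ≡ I/(MR²) = 0.7.
The rolling condition ω = v/R makes the rotational term ½I(v/R)² = ½kMv², so KE_total = ½(1+k)Mv² = (17/20)Mv².
Setting this equal to Mgh gives the vertical rise h = (1+k)v₀²/(2g) = 1.7×2.76²/(2×10) = 0.6475 m.
The distance along the slope is d = h/sinθ = 0.6475/sin19.4° ≈ 1.95 m.

d ≈ 1.95 m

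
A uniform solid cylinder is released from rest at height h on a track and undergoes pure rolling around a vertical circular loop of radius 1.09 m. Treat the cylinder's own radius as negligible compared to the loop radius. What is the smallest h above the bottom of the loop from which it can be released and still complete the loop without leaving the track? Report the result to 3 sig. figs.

h_min ≈ 3.00 m

With I = (1/2)MR², the ratio k = I/(MR²) is 0.5.
At the top of the loop, the minimum-contact condition is Mg = Mv_top²/r, so v_top² = gr.
With ω = v/R, the kinetic energy at speed v is ½(1+k)Mv² = (3/4)Mv².
Energy conservation from release (height h) to the top (height 2r): Mgh = Mg(2r) + (3/4)M·gr.
Thus h_min = 2r + (1+k)r/2 = r(2 + 1.5/2) = 1.09 × 2.75 ≈ 3.00 m.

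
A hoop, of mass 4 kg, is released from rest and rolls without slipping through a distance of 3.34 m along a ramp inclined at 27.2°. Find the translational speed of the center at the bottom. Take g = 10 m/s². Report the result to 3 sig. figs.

v ≈ 3.91 m/s

Here I = MR², so the shape factor k = I/(MR²) = 1.
The rolling condition ω = v/R makes the rotational term ½I(v/R)² = ½kMv², so KE_total = ½(1+k)Mv² = Mv².
The vertical drop is h = L sinθ = 3.34 × sin27.2° = 1.527 m.
Energy conservation: Mgh = Mv², so v = √(2gh/(1+k)) = √(2 × 10 × 1.527 / 2) ≈ 3.91 m/s.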